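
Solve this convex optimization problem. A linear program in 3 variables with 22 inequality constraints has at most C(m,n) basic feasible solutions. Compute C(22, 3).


Each vertex corresponds to some choice of n active constraints out of m, so the number of vertices is at most C(m, n) = m! / (n!(m-n)!).
m = 22, n = 3
Numerator: 22 * 21 * 20
Denominator: 3! = 6
C(22, 3) = 1540


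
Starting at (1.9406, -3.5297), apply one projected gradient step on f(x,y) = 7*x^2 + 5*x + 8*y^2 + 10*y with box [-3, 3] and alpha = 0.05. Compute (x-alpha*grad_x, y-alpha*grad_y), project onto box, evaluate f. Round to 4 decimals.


Step 1: Compute gradient at (1.9406, -3.5297).
grad_x = 2*7*1.9406 + 5 = 32.1684
grad_y = 2*8*-3.5297 + 10 = -46.4752
Step 2: Gradient step.
x_raw = 1.9406 - 0.05*32.1684 = 0.3322
y_raw = -3.5297 - 0.05*-46.4752 = -1.2059
Step 3: Project onto [-3, 3].
x_proj = clip(0.3322) = 0.3322
y_proj = clip(-1.2059) = -1.2059
Step 4: Evaluate f.
f(0.3322, -1.2059) = 2.0082


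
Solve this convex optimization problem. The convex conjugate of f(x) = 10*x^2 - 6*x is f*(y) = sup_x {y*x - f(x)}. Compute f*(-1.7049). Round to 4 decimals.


f*(y) = sup_x {y*x - a*x^2 - b*x} = sup_x {(y-b)*x - a*x^2}
FOC: (y - b) - 2a*x = 0 => x* = (y - b)/(2a)
x* = (-1.7049 + 6)/(2*10) = 0.2148
f*(-1.7049) = (y-b)^2/(4a) = (-1.7049 + 6)^2/(4*10)
= 18.4479/40 = 0.4612


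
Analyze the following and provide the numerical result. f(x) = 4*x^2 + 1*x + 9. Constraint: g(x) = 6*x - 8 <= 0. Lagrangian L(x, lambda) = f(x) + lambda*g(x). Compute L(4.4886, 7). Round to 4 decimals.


Step 1: Evaluate f(x).
f(4.4886) = 4*4.4886^2 + 1*4.4886 + 9 = 94.0787
Step 2: Evaluate g(x).
g(4.4886) = 6*4.4886 - 8 = 18.9316
Step 3: Compute Lagrangian.
L = 94.0787 + 7*18.9316 = 226.5999


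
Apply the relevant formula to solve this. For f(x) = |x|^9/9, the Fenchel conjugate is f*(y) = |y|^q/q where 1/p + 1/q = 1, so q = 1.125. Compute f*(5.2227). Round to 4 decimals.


The conjugate exponent q satisfies 1/p + 1/q = 1.
p = 9, so q = 9/(9 - 1) = 1.125
|y|^q = 5.2227^1.125 = 6.4214
f*(5.2227) = 6.4214 / 1.125 = 5.7079


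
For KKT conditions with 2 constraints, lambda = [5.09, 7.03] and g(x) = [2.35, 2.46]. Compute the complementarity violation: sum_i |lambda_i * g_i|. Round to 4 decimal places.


KKT complementary slackness check:
lambda_1 * g_1 = 5.09 * 2.35 = 11.9615
lambda_2 * g_2 = 7.03 * 2.46 = 17.2938
Total violation = 11.9615 + 17.2938 = 29.2553


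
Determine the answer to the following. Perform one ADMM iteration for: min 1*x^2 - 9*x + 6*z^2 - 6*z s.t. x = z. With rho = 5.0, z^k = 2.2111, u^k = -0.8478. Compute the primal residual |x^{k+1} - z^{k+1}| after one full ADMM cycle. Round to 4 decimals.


ADMM iteration with rho = 5.0, z^k = 2.2111, u^k = -0.8478
Step 1: x-update.
Minimize 1*x^2 - 9*x + (5.0/2)*(x - 2.2111 - 0.8478)^2
FOC: (2*1 + 5.0)*x = 9 + 5.0*(2.2111 + 0.8478)
x^{k+1} = 3.4706
Step 2: z-update.
Minimize 6*z^2 - 6*z + (5.0/2)*(3.4706 - z - 0.8478)^2
FOC: (2*6 + 5.0)*z = 6 + 5.0*(3.4706 - 0.8478)
z^{k+1} = 1.1244
Step 3: u-update.
u^{k+1} = -0.8478 + 3.4706 - 1.1244 = 1.4985
Step 4: Primal residual = |3.4706 - 1.1244| = 2.3463


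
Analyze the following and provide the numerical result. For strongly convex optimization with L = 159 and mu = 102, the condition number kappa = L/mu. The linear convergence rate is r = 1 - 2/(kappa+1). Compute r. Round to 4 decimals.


Step 1: Compute the condition number.
kappa = L/mu = 159/102 = 1.5588
Step 2: Compute the convergence rate.
r = 1 - 2/(kappa + 1) = 1 - 2*mu/(L + mu) = (L - mu)/(L + mu) = 57/261 = 0.2184


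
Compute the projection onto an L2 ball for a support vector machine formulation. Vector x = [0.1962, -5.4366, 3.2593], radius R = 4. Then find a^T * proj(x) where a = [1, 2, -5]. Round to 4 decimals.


Step 1: Compute ||x|| (intermediates to 6 decimals).
||x|| = sqrt(0.1962^2 + (-5.4366)^2 + 3.2593^2) = 6.341778
Step 2: Project.
Since ||x|| > R, scale = R/||x|| = 4/6.341778 = 0.630738, proj(x) = scale * x
proj(x) = [0.123751, -3.42907, 2.055764]
Step 3: Dot product.
a^T * proj(x) = 1*0.123751 + 2*(-3.42907) - 5*2.055764 = -17.0132


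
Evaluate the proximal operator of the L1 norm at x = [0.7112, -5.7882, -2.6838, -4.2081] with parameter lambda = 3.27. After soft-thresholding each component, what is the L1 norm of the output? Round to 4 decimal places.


Soft-thresholding with lambda = 3.27:
prox(0.7112) = sign(0.7112)*max(|0.7112| - 3.27, 0) = 0.0
prox(-5.7882) = sign(-5.7882)*max(|-5.7882| - 3.27, 0) = -2.5182
prox(-2.6838) = sign(-2.6838)*max(|-2.6838| - 3.27, 0) = 0.0
prox(-4.2081) = sign(-4.2081)*max(|-4.2081| - 3.27, 0) = -0.9381
prox(x) = [0.0, -2.5182, 0.0, -0.9381]
||prox(x)||_1 = 0.0 + 2.5182 + 0.0 + 0.9381 = 3.4563


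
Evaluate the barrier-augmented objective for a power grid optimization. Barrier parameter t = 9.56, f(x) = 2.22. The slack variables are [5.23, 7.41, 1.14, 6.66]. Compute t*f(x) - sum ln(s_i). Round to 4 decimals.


Step 1: Compute log-barrier.
ln values: [1.6544, 2.0028, 0.131, 1.8961]
phi = -(1.6544 + 2.0028 + 0.131 + 1.8961) = -5.6844
Step 2: Compute augmented objective.
t*f(x) = 9.56*2.22 = 21.2232
Total = 21.2232 - 5.6844 = 15.5388


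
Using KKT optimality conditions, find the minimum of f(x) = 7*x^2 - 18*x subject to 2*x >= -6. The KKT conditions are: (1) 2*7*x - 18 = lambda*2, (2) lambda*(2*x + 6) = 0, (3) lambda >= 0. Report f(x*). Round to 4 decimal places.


Step 1: Try lambda = 0 (constraint inactive).
Stationarity: 2*7*x - 18 = 0
x* = 18/(2*7) = 9/7 = 1.2857 (rounded; the exact value 9/7 is used below)
Check constraint: 2*1.2857 = 2.5714 >= -6 -- satisfied.
Step 2: Compute optimal value.
f(x*) = 7*(9/7)^2 - 18*(9/7) = -11.5714


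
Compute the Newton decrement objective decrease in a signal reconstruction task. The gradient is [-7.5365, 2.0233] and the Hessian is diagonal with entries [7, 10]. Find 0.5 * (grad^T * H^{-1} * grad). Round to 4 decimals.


Step 1: H is diagonal, so H^(-1) * g = [-1.0766, 0.2023].
Step 2: g^T H^(-1) g = sum_i g_i^2 / H_ii
  = (-7.5365)^2/7 + (2.0233)^2/10
  = 8.1141 + 0.4094 = 8.5235
Step 3: Objective decrease = 0.5 * g^T H^(-1) g = 4.2617


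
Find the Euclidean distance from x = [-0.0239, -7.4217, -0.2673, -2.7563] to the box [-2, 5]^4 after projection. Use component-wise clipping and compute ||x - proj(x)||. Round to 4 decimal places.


Project each component onto [-2, 5].
clip(-0.0239) = -0.0239, clip(-7.4217) = -2.0, clip(-0.2673) = -0.2673, clip(-2.7563) = -2.0
Projection = [-0.0239, -2.0, -0.2673, -2.0]
Squared diffs: [0.0, 29.3948, 0.0, 0.572]
Distance = sqrt(29.9668) = 5.4742


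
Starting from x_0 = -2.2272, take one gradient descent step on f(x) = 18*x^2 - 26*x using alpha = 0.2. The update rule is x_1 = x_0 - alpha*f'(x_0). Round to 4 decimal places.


We compute the gradient at x_0 and apply the update.
f'(x) = 36*x - 26
f'(-2.2272) = 36*-2.2272 - 26 = -106.1792
x_1 = -2.2272 - 0.2*-106.1792 = 19.0086


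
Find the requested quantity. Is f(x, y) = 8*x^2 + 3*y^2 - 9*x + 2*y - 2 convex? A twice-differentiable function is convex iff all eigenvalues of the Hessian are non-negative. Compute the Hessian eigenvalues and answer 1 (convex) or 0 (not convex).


The Hessian of f(x,y) = 8*x^2 + 3*y^2 - 9*x + 2*y - 2 is:
H = [[16, 0], [0, 6]]
Trace = 16 + 6 = 22
Determinant = 16*6 - (0)^2 = 96
Discriminant = (22)^2 - 4*96 = 100.0
Eigenvalues: lambda_1 = 6.0, lambda_2 = 16.0
The function is convex.

1


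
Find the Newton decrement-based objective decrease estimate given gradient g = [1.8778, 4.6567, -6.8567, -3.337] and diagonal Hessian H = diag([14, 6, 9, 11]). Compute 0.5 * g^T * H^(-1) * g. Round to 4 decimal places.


Step 1: H is diagonal, so H^(-1) * g = [0.1341, 0.7761, -0.7619, -0.3034].
Step 2: g^T H^(-1) g = sum_i g_i^2 / H_ii
  = (1.8778)^2/14 + (4.6567)^2/6 + (-6.8567)^2/9 + (-3.337)^2/11
  = 0.2519 + 3.6141 + 5.2238 + 1.0123 = 10.1021
Step 3: Objective decrease = 0.5 * g^T H^(-1) g = 5.0511


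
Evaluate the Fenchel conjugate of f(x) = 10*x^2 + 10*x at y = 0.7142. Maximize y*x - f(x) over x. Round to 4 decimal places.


f*(y) = sup_x {y*x - a*x^2 - b*x} = sup_x {(y-b)*x - a*x^2}
FOC: (y - b) - 2a*x = 0 => x* = (y - b)/(2a)
x* = (0.7142 - 10)/(2*10) = -0.4643
f*(0.7142) = (y-b)^2/(4a) = (0.7142 - 10)^2/(4*10)
= 86.2261/40 = 2.1557


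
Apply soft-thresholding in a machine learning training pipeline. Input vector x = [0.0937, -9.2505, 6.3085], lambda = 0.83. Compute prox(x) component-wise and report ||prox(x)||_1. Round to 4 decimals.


Soft-thresholding with lambda = 0.83:
prox(0.0937) = sign(0.0937)*max(|0.0937| - 0.83, 0) = 0.0
prox(-9.2505) = sign(-9.2505)*max(|-9.2505| - 0.83, 0) = -8.4205
prox(6.3085) = sign(6.3085)*max(|6.3085| - 0.83, 0) = 5.4785
prox(x) = [0.0, -8.4205, 5.4785]
||prox(x)||_1 = 0.0 + 8.4205 + 5.4785 = 13.899


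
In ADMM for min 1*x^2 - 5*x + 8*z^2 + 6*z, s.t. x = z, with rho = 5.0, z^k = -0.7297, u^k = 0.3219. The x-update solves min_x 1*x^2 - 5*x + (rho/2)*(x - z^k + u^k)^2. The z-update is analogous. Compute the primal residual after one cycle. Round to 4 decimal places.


ADMM iteration with rho = 5.0, z^k = -0.7297, u^k = 0.3219
Step 1: x-update.
Minimize 1*x^2 - 5*x + (5.0/2)*(x + 0.7297 + 0.3219)^2
FOC: (2*1 + 5.0)*x = 5 + 5.0*(-0.7297 - 0.3219)
x^{k+1} = -0.0369
Step 2: z-update.
Minimize 8*z^2 + 6*z + (5.0/2)*(-0.0369 - z + 0.3219)^2
FOC: (2*8 + 5.0)*z = -6 + 5.0*(-0.0369 + 0.3219)
z^{k+1} = -0.2178
Step 3: u-update.
u^{k+1} = 0.3219 - 0.0369 + 0.2178 = 0.5029
Step 4: Primal residual = |-0.0369 + 0.2178| = 0.181


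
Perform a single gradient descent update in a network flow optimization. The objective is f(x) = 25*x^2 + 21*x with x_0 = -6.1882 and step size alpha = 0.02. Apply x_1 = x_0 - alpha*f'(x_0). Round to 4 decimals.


We compute the gradient at x_0 and apply the update.
f'(x) = 50*x + 21
f'(-6.1882) = 50*-6.1882 + 21 = -288.41
x_1 = -6.1882 - 0.02*-288.41 = -0.42


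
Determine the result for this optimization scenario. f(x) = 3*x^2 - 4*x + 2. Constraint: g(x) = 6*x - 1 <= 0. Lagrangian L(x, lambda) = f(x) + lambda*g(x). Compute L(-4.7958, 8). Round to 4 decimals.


Step 1: Evaluate f(x).
f(-4.7958) = 3*(-4.7958)^2 - 4*(-4.7958) + 2 = 90.1823
Step 2: Evaluate g(x).
g(-4.7958) = 6*-4.7958 - 1 = -29.7748
Step 3: Compute Lagrangian.
L = 90.1823 + 8*-29.7748 = -148.0161


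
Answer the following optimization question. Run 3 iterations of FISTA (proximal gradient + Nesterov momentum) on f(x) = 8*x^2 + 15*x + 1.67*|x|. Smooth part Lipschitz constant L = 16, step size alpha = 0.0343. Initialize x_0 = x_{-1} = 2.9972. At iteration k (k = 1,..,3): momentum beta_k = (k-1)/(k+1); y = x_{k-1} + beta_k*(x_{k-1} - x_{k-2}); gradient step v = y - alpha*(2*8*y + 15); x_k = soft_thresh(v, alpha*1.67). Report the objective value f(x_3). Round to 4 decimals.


FISTA on f(x) = 8*x^2 + 15*x + 1.67*|x|
L = 16, alpha = 0.0343
Iteration 1: beta = 0.0, y = 2.9972 + 0.0*(2.9972 - 2.9972) = 2.9972
  grad(y) = 62.9552, v = y - alpha*grad = 0.8378
  prox(v) = soft_thresh(0.8378, 0.0573) = 0.7806
Iteration 2: beta = 0.3333, y = 0.7806 + 0.3333*(0.7806 - 2.9972) = 0.0417
  grad(y) = 15.6668, v = y - alpha*grad = -0.4957
  prox(v) = soft_thresh(-0.4957, 0.0573) = -0.4384
Iteration 3: beta = 0.5, y = -0.4384 + 0.5*(-0.4384 - 0.7806) = -1.0479
  grad(y) = -1.7664, v = y - alpha*grad = -0.9873
  prox(v) = soft_thresh(-0.9873, 0.0573) = -0.93
f(x_3) = 8*(-0.93)^2 + 15*(-0.93) + 1.67*|-0.93| = -5.4777


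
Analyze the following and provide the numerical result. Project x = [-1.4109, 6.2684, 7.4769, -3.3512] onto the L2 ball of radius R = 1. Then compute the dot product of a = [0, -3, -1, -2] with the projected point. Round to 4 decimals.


Step 1: Compute ||x|| (intermediates to 6 decimals).
||x|| = sqrt((-1.4109)^2 + 6.2684^2 + 7.4769^2 + (-3.3512)^2) = 10.412399
Step 2: Project.
Since ||x|| > R, scale = R/||x|| = 1/10.412399 = 0.096039, proj(x) = scale * x
proj(x) = [-0.135501, 0.602011, 0.718074, -0.321846]
Step 3: Dot product.
a^T * proj(x) = 0*(-0.135501) - 3*0.602011 - 1*0.718074 - 2*(-0.321846) = -1.8804


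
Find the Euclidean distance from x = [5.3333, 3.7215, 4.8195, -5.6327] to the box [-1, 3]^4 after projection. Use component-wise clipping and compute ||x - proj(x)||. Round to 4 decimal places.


Project each component onto [-1, 3].
clip(5.3333) = 3.0, clip(3.7215) = 3.0, clip(4.8195) = 3.0, clip(-5.6327) = -1.0
Projection = [3.0, 3.0, 3.0, -1.0]
Squared diffs: [5.4443, 0.5206, 3.3106, 21.4619]
Distance = sqrt(30.7374) = 5.5441


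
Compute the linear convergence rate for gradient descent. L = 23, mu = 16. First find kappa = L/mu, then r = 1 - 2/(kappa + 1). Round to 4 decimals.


Step 1: Compute the condition number.
kappa = L/mu = 23/16 = 1.4375
Step 2: Compute the convergence rate.
r = 1 - 2/(kappa + 1) = 1 - 2*mu/(L + mu) = (L - mu)/(L + mu) = 7/39 = 0.1795


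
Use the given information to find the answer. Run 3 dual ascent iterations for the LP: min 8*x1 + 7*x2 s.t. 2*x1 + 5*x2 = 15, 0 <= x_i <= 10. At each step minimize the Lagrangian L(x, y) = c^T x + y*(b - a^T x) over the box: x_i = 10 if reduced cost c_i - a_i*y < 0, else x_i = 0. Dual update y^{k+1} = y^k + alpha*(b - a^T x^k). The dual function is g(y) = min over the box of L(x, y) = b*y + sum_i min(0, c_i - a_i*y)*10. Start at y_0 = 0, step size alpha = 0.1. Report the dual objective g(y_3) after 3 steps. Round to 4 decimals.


Dual ascent for LP: min 8*x1 + 7*x2, 2*x1 + 5*x2 = 15, 0 <= x_i <= 10
Step 1: y^k = 0.0, reduced costs: (8.0, 7.0)
  x^k = (0.0, 0.0), subgradient = b - a^T x = 15.0
  y^{k+1} = 0.0 + 0.1*15.0 = 1.5
Step 2: y^k = 1.5, reduced costs: (5.0, -0.5)
  x^k = (0.0, 10.0), subgradient = b - a^T x = -35.0
  y^{k+1} = 1.5 + 0.1*-35.0 = -2.0
Step 3: y^k = -2.0, reduced costs: (12.0, 17.0)
  x^k = (0.0, 0.0), subgradient = b - a^T x = 15.0
  y^{k+1} = -2.0 + 0.1*15.0 = -0.5
Dual objective at y_3 = -0.5: reduced costs (9.0, 9.5), box minimizer x = (0.0, 0.0)
g(y_3) = b*y + (c1 - a1*y)*x1 + (c2 - a2*y)*x2 = 15*(-0.5) + 9.0*0.0 + 9.5*0.0 = -7.5 + 0.0 + 0.0 = -7.5


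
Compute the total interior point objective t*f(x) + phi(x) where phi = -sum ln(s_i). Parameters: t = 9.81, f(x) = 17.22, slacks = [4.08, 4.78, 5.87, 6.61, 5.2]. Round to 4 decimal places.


Step 1: Compute log-barrier.
ln values: [1.4061, 1.5644, 1.7699, 1.8886, 1.6487]
phi = -(1.4061 + 1.5644 + 1.7699 + 1.8886 + 1.6487) = -8.2776
Step 2: Compute augmented objective.
t*f(x) = 9.81*17.22 = 168.9282
Total = 168.9282 - 8.2776 = 160.6506


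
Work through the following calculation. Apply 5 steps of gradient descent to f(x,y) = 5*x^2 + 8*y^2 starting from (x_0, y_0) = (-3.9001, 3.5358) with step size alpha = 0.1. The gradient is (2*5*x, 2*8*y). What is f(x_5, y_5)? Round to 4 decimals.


Gradient descent on f(x,y) = 5*x^2 + 8*y^2.
Starting point: (-3.9001, 3.5358), alpha = 0.1
Step 1: grad_x = 2*5*-3.9001 = -39.001, grad_y = 2*8*3.5358 = 56.5728
  x_1 = -3.9001 - 0.1*-39.001 = 0.0
  y_1 = 3.5358 - 0.1*56.5728 = -2.1215
Step 2: grad_x = 2*5*0.0 = 0.0, grad_y = 2*8*-2.1215 = -33.9437
  x_2 = 0.0 - 0.1*0.0 = 0.0
  y_2 = -2.1215 - 0.1*-33.9437 = 1.2729
Step 3: grad_x = 2*5*0.0 = 0.0, grad_y = 2*8*1.2729 = 20.3662
  x_3 = 0.0 - 0.1*0.0 = 0.0
  y_3 = 1.2729 - 0.1*20.3662 = -0.7637
Step 4: grad_x = 2*5*0.0 = 0.0, grad_y = 2*8*-0.7637 = -12.2197
  x_4 = 0.0 - 0.1*0.0 = 0.0
  y_4 = -0.7637 - 0.1*-12.2197 = 0.4582
Step 5: grad_x = 2*5*0.0 = 0.0, grad_y = 2*8*0.4582 = 7.3318
  x_5 = 0.0 - 0.1*0.0 = 0.0
  y_5 = 0.4582 - 0.1*7.3318 = -0.2749
f(0.0, -0.2749) = 5*0.0^2 + 8*(-0.2749)^2 = 0.6048


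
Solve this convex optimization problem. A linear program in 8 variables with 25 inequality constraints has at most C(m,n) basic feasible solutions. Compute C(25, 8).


Each vertex corresponds to some choice of n active constraints out of m, so the number of vertices is at most C(m, n) = m! / (n!(m-n)!).
m = 25, n = 8
Numerator: 25 * 24 * 23 * 22 * 21 * 20 * 19 * 18
Denominator: 8! = 40320
C(25, 8) = 1081575


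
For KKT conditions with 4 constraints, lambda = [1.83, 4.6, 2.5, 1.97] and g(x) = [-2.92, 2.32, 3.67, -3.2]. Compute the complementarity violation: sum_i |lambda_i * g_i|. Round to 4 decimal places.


KKT complementary slackness check:
lambda_1 * g_1 = 1.83 * -2.92 = -5.3436
lambda_2 * g_2 = 4.6 * 2.32 = 10.672
lambda_3 * g_3 = 2.5 * 3.67 = 9.175
lambda_4 * g_4 = 1.97 * -3.2 = -6.304
Total violation = 5.3436 + 10.672 + 9.175 + 6.304 = 31.4946


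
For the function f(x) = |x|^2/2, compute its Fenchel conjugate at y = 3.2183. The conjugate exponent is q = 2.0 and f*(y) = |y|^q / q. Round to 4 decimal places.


The conjugate exponent q satisfies 1/p + 1/q = 1.
p = 2, so q = 2/(2 - 1) = 2.0
|y|^q = 3.2183^2.0 = 10.3575
f*(3.2183) = 10.3575 / 2.0 = 5.1787


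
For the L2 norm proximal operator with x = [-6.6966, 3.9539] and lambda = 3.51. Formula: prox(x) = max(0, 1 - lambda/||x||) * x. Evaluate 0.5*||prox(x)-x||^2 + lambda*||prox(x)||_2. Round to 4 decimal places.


Step 1: Compute ||x||.
||x|| = 7.7767
Step 2: Compute scaling factor.
scale = max(0, 1 - 3.51/7.7767) = 0.5487
Step 3: prox(x) = [-3.6741, 2.1693]
||prox(x)|| = 4.2667
Step 4: Proximal objective.
0.5*||prox-x||^2 = 6.1601
lambda*||prox|| = 14.9761
Total = 21.1363


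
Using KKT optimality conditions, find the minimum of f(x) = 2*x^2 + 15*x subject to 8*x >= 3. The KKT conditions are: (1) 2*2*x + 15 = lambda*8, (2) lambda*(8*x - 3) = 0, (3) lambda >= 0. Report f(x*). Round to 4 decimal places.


Step 1: Try lambda = 0 (constraint inactive).
x_unc = -15/(2*2) = -3.75
Check: 8*-3.75 = -30.0 < 3 -- violated!
Step 2: Constraint must be active: 8*x = 3
x* = 3/8 = 0.375
lambda = (2*2*0.375 + 15)/8 = 2.0625
Step 3: Compute optimal value.
f(x*) = 2*0.375^2 + 15*0.375 = 5.9063


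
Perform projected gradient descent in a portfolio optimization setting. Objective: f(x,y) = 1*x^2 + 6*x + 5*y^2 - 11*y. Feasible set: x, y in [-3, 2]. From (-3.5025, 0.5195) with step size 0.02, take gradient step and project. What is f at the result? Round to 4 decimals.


Step 1: Compute gradient at (-3.5025, 0.5195).
grad_x = 2*1*-3.5025 + 6 = -1.005
grad_y = 2*5*0.5195 - 11 = -5.805
Step 2: Gradient step.
x_raw = -3.5025 - 0.02*-1.005 = -3.4824
y_raw = 0.5195 - 0.02*-5.805 = 0.6356
Step 3: Project onto [-3, 2].
x_proj = clip(-3.4824) = -3.0
y_proj = clip(0.6356) = 0.6356
Step 4: Evaluate f.
f(-3.0, 0.6356) = -13.9717


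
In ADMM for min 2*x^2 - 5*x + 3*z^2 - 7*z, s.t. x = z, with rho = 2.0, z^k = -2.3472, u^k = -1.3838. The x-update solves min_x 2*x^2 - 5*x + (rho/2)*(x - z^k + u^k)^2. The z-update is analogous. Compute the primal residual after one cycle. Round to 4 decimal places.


ADMM iteration with rho = 2.0, z^k = -2.3472, u^k = -1.3838
Step 1: x-update.
Minimize 2*x^2 - 5*x + (2.0/2)*(x + 2.3472 - 1.3838)^2
FOC: (2*2 + 2.0)*x = 5 + 2.0*(-2.3472 + 1.3838)
x^{k+1} = 0.5122
Step 2: z-update.
Minimize 3*z^2 - 7*z + (2.0/2)*(0.5122 - z - 1.3838)^2
FOC: (2*3 + 2.0)*z = 7 + 2.0*(0.5122 - 1.3838)
z^{k+1} = 0.6571
Step 3: u-update.
u^{k+1} = -1.3838 + 0.5122 - 0.6571 = -1.5287
Step 4: Primal residual = |0.5122 - 0.6571| = 0.1449


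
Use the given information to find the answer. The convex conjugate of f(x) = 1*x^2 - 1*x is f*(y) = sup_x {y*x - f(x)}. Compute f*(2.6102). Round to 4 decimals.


f*(y) = sup_x {y*x - a*x^2 - b*x} = sup_x {(y-b)*x - a*x^2}
FOC: (y - b) - 2a*x = 0 => x* = (y - b)/(2a)
x* = (2.6102 + 1)/(2*1) = 1.8051
f*(2.6102) = (y-b)^2/(4a) = (2.6102 + 1)^2/(4*1)
= 13.0335/4 = 3.2584


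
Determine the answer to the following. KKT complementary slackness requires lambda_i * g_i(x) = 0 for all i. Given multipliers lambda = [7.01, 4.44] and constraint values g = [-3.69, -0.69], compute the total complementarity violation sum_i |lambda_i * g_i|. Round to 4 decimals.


KKT complementary slackness check:
lambda_1 * g_1 = 7.01 * -3.69 = -25.8669
lambda_2 * g_2 = 4.44 * -0.69 = -3.0636
Total violation = 25.8669 + 3.0636 = 28.9305


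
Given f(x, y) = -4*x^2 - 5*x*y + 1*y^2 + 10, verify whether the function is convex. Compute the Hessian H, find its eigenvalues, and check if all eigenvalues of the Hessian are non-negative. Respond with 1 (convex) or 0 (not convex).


The Hessian of f(x,y) = -4*x^2 - 5*x*y + 1*y^2 + 10 is:
H = [[-8, -5], [-5, 2]]
Trace = -8 + 2 = -6
Determinant = -8*2 - (-5)^2 = -41
Discriminant = (-6)^2 - 4*-41 = 200.0
Eigenvalues: lambda_1 = -10.0711, lambda_2 = 4.0711
The function is not convex.

0


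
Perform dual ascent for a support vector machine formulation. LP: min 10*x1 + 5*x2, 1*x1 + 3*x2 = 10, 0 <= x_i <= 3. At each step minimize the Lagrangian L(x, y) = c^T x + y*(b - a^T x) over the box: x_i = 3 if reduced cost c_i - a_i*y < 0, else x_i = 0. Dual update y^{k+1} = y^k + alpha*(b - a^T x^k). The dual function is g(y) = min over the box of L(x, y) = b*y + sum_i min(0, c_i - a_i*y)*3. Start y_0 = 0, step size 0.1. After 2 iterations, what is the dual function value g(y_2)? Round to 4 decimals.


Dual ascent for LP: min 10*x1 + 5*x2, 1*x1 + 3*x2 = 10, 0 <= x_i <= 3
Step 1: y^k = 0.0, reduced costs: (10.0, 5.0)
  x^k = (0.0, 0.0), subgradient = b - a^T x = 10.0
  y^{k+1} = 0.0 + 0.1*10.0 = 1.0
Step 2: y^k = 1.0, reduced costs: (9.0, 2.0)
  x^k = (0.0, 0.0), subgradient = b - a^T x = 10.0
  y^{k+1} = 1.0 + 0.1*10.0 = 2.0
Dual objective at y_2 = 2.0: reduced costs (8.0, -1.0), box minimizer x = (0.0, 3.0)
g(y_2) = b*y + (c1 - a1*y)*x1 + (c2 - a2*y)*x2 = 10*2.0 + 8.0*0.0 + (-1.0)*3.0 = 20.0 + 0.0 - 3.0 = 17.0


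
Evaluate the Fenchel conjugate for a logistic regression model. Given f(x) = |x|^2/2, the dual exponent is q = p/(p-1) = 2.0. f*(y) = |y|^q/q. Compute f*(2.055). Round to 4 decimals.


The conjugate exponent q satisfies 1/p + 1/q = 1.
p = 2, so q = 2/(2 - 1) = 2.0
|y|^q = 2.055^2.0 = 4.223
f*(2.055) = 4.223 / 2.0 = 2.1115


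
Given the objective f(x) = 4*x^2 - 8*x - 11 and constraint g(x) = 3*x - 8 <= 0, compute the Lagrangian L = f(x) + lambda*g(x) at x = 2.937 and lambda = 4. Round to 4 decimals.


Step 1: Evaluate f(x).
f(2.937) = 4*2.937^2 - 8*2.937 - 11 = 0.0079
Step 2: Evaluate g(x).
g(2.937) = 3*2.937 - 8 = 0.811
Step 3: Compute Lagrangian.
L = 0.0079 + 4*0.811 = 3.2519


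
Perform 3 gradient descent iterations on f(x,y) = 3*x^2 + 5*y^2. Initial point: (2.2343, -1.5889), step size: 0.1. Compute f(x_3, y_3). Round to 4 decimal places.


Gradient descent on f(x,y) = 3*x^2 + 5*y^2.
Starting point: (2.2343, -1.5889), alpha = 0.1
Step 1: grad_x = 2*3*2.2343 = 13.4058, grad_y = 2*5*-1.5889 = -15.889
  x_1 = 2.2343 - 0.1*13.4058 = 0.8937
  y_1 = -1.5889 - 0.1*-15.889 = 0.0
Step 2: grad_x = 2*3*0.8937 = 5.3623, grad_y = 2*5*0.0 = 0.0
  x_2 = 0.8937 - 0.1*5.3623 = 0.3575
  y_2 = 0.0 - 0.1*0.0 = 0.0
Step 3: grad_x = 2*3*0.3575 = 2.1449, grad_y = 2*5*0.0 = 0.0
  x_3 = 0.3575 - 0.1*2.1449 = 0.143
  y_3 = 0.0 - 0.1*0.0 = 0.0
f(0.143, 0.0) = 3*0.143^2 + 5*0.0^2 = 0.0613


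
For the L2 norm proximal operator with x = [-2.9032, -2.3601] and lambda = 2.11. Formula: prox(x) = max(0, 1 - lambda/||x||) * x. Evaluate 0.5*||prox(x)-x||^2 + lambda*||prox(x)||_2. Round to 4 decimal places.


Step 1: Compute ||x||.
||x|| = 3.7415
Step 2: Compute scaling factor.
scale = max(0, 1 - 2.11/3.7415) = 0.4361
Step 3: prox(x) = [-1.2659, -1.0291]
||prox(x)|| = 1.6315
Step 4: Proximal objective.
0.5*||prox-x||^2 = 2.2261
lambda*||prox|| = 3.4425
Total = 5.6685


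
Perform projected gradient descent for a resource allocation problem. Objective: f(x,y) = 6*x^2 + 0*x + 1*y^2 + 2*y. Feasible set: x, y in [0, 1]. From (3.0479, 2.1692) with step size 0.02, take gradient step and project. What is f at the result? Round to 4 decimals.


Step 1: Compute gradient at (3.0479, 2.1692).
grad_x = 2*6*3.0479 + 0 = 36.5748
grad_y = 2*1*2.1692 + 2 = 6.3384
Step 2: Gradient step.
x_raw = 3.0479 - 0.02*36.5748 = 2.3164
y_raw = 2.1692 - 0.02*6.3384 = 2.0424
Step 3: Project onto [0, 1].
x_proj = clip(2.3164) = 1.0
y_proj = clip(2.0424) = 1.0
Step 4: Evaluate f.
f(1.0, 1.0) = 9.0


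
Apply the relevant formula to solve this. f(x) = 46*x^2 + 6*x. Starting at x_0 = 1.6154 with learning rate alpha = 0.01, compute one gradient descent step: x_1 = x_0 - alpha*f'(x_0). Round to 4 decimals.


We compute the gradient at x_0 and apply the update.
f'(x) = 92*x + 6
f'(1.6154) = 92*1.6154 + 6 = 154.6168
x_1 = 1.6154 - 0.01*154.6168 = 0.0692


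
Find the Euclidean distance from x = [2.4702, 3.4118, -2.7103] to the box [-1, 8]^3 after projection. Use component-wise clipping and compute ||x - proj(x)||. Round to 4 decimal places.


Project each component onto [-1, 8].
clip(2.4702) = 2.4702, clip(3.4118) = 3.4118, clip(-2.7103) = -1.0
Projection = [2.4702, 3.4118, -1.0]
Squared diffs: [0.0, 0.0, 2.9251]
Distance = sqrt(2.9251) = 1.7103


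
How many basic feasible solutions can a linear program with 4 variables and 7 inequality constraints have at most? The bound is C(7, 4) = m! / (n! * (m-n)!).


Each vertex corresponds to some choice of n active constraints out of m, so the number of vertices is at most C(m, n) = m! / (n!(m-n)!).
m = 7, n = 4
Numerator: 7 * 6 * 5 * 4
Denominator: 4! = 24
C(7, 4) = 35


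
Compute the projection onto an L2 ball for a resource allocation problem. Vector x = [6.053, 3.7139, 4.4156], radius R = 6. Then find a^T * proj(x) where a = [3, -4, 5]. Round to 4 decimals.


Step 1: Compute ||x|| (intermediates to 6 decimals).
||x|| = sqrt(6.053^2 + 3.7139^2 + 4.4156^2) = 8.362379
Step 2: Project.
Since ||x|| > R, scale = R/||x|| = 6/8.362379 = 0.717499, proj(x) = scale * x
proj(x) = [4.343021, 2.66472, 3.168189]
Step 3: Dot product.
a^T * proj(x) = 3*4.343021 - 4*2.66472 + 5*3.168189 = 18.2111


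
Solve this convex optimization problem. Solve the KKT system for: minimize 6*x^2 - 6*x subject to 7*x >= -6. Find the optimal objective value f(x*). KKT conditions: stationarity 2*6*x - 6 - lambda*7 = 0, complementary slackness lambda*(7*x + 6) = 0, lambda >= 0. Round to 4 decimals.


Step 1: Try lambda = 0 (constraint inactive).
Stationarity: 2*6*x - 6 = 0
x* = 6/(2*6) = 0.5
Check constraint: 7*0.5 = 3.5 >= -6 -- satisfied.
Step 2: Compute optimal value.
f(x*) = 6*0.5^2 - 6*0.5 = -1.5


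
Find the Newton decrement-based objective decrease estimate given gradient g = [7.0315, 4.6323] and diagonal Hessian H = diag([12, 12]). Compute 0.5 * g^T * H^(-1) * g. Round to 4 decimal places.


Step 1: H is diagonal, so H^(-1) * g = [0.586, 0.386].
Step 2: g^T H^(-1) g = sum_i g_i^2 / H_ii
  = (7.0315)^2/12 + (4.6323)^2/12
  = 4.1202 + 1.7882 = 5.9083
Step 3: Objective decrease = 0.5 * g^T H^(-1) g = 2.9542


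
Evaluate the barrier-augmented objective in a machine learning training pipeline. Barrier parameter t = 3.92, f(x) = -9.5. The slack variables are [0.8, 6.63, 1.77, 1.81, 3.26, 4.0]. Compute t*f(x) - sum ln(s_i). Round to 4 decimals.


Step 1: Compute log-barrier.
ln values: [-0.2231, 1.8916, 0.571, 0.5933, 1.1817, 1.3863]
phi = -(-0.2231 + 1.8916 + 0.571 + 0.5933 + 1.1817 + 1.3863) = -5.4008
Step 2: Compute augmented objective.
t*f(x) = 3.92*-9.5 = -37.24
Total = -37.24 - 5.4008 = -42.6408


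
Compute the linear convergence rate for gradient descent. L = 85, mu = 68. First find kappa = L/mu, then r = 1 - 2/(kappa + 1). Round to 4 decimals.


Step 1: Compute the condition number.
kappa = L/mu = 85/68 = 1.25
Step 2: Compute the convergence rate.
r = 1 - 2/(kappa + 1) = 1 - 2*mu/(L + mu) = (L - mu)/(L + mu) = 17/153 = 0.1111


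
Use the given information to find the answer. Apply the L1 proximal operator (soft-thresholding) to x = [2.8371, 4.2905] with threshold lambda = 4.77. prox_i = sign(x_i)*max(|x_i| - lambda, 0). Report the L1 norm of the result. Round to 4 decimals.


Soft-thresholding with lambda = 4.77:
prox(2.8371) = sign(2.8371)*max(|2.8371| - 4.77, 0) = 0.0
prox(4.2905) = sign(4.2905)*max(|4.2905| - 4.77, 0) = 0.0
prox(x) = [0.0, 0.0]
||prox(x)||_1 = 0.0 + 0.0 = 0.0


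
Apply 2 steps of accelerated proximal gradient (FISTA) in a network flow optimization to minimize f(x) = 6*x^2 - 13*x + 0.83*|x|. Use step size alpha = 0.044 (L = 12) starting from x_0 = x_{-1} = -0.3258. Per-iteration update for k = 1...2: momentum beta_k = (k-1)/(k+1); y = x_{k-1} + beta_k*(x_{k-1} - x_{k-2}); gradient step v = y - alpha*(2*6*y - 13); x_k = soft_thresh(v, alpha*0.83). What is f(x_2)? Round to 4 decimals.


FISTA on f(x) = 6*x^2 - 13*x + 0.83*|x|
L = 12, alpha = 0.044
Iteration 1: beta = 0.0, y = -0.3258 + 0.0*(-0.3258 + 0.3258) = -0.3258
  grad(y) = -16.9096, v = y - alpha*grad = 0.4182
  prox(v) = soft_thresh(0.4182, 0.0365) = 0.3817
Iteration 2: beta = 0.3333, y = 0.3817 + 0.3333*(0.3817 + 0.3258) = 0.6175
  grad(y) = -5.5896, v = y - alpha*grad = 0.8635
  prox(v) = soft_thresh(0.8635, 0.0365) = 0.827
f(x_2) = 6*0.827^2 - 13*0.827 + 0.83*|0.827| = -5.9609


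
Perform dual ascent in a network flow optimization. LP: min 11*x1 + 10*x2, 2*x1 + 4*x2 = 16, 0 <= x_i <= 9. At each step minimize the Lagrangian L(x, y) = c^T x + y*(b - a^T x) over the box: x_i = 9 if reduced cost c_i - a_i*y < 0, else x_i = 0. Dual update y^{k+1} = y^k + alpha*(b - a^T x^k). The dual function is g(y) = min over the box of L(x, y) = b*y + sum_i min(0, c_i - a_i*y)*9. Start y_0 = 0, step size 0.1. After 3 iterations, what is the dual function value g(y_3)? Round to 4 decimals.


Dual ascent for LP: min 11*x1 + 10*x2, 2*x1 + 4*x2 = 16, 0 <= x_i <= 9
Step 1: y^k = 0.0, reduced costs: (11.0, 10.0)
  x^k = (0.0, 0.0), subgradient = b - a^T x = 16.0
  y^{k+1} = 0.0 + 0.1*16.0 = 1.6
Step 2: y^k = 1.6, reduced costs: (7.8, 3.6)
  x^k = (0.0, 0.0), subgradient = b - a^T x = 16.0
  y^{k+1} = 1.6 + 0.1*16.0 = 3.2
Step 3: y^k = 3.2, reduced costs: (4.6, -2.8)
  x^k = (0.0, 9.0), subgradient = b - a^T x = -20.0
  y^{k+1} = 3.2 + 0.1*-20.0 = 1.2
Dual objective at y_3 = 1.2: reduced costs (8.6, 5.2), box minimizer x = (0.0, 0.0)
g(y_3) = b*y + (c1 - a1*y)*x1 + (c2 - a2*y)*x2 = 16*1.2 + 8.6*0.0 + 5.2*0.0 = 19.2 + 0.0 + 0.0 = 19.2


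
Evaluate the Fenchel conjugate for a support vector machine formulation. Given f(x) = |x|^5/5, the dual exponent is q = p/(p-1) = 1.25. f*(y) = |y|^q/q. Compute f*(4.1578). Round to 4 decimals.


The conjugate exponent q satisfies 1/p + 1/q = 1.
p = 5, so q = 5/(5 - 1) = 1.25
|y|^q = 4.1578^1.25 = 5.9372
f*(4.1578) = 5.9372 / 1.25 = 4.7497


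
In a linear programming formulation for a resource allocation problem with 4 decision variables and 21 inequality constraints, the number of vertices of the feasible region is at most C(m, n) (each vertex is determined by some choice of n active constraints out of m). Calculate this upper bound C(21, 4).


Each vertex corresponds to some choice of n active constraints out of m, so the number of vertices is at most C(m, n) = m! / (n!(m-n)!).
m = 21, n = 4
Numerator: 21 * 20 * 19 * 18
Denominator: 4! = 24
C(21, 4) = 5985


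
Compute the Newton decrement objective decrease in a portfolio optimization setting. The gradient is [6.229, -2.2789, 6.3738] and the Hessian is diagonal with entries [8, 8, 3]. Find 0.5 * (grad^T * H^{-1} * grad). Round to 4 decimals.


Step 1: H is diagonal, so H^(-1) * g = [0.7786, -0.2849, 2.1246].
Step 2: g^T H^(-1) g = sum_i g_i^2 / H_ii
  = (6.229)^2/8 + (-2.2789)^2/8 + (6.3738)^2/3
  = 4.8501 + 0.6492 + 13.5418 = 19.041
Step 3: Objective decrease = 0.5 * g^T H^(-1) g = 9.5205


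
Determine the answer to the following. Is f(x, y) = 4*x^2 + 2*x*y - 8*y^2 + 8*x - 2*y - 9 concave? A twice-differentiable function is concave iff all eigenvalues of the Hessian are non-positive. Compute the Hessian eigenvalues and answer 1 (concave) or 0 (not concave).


The Hessian of f(x,y) = 4*x^2 + 2*x*y - 8*y^2 + 8*x - 2*y - 9 is:
H = [[8, 2], [2, -16]]
Trace = 8 - 16 = -8
Determinant = 8*-16 - (2)^2 = -132
Discriminant = (-8)^2 - 4*-132 = 592.0
Eigenvalues: lambda_1 = -16.1655, lambda_2 = 8.1655
The function is not concave.

0


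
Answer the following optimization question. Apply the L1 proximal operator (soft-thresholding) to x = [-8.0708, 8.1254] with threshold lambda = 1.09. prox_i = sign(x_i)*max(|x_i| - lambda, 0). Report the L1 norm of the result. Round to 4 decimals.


Soft-thresholding with lambda = 1.09:
prox(-8.0708) = sign(-8.0708)*max(|-8.0708| - 1.09, 0) = -6.9808
prox(8.1254) = sign(8.1254)*max(|8.1254| - 1.09, 0) = 7.0354
prox(x) = [-6.9808, 7.0354]
||prox(x)||_1 = 6.9808 + 7.0354 = 14.0162


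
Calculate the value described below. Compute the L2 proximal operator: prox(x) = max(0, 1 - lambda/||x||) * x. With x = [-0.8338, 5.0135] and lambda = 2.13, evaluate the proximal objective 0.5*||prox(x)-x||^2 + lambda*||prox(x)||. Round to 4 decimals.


Step 1: Compute ||x||.
||x|| = 5.0824
Step 2: Compute scaling factor.
scale = max(0, 1 - 2.13/5.0824) = 0.5809
Step 3: prox(x) = [-0.4844, 2.9124]
||prox(x)|| = 2.9524
Step 4: Proximal objective.
0.5*||prox-x||^2 = 2.2685
lambda*||prox|| = 6.2886
Total = 8.557


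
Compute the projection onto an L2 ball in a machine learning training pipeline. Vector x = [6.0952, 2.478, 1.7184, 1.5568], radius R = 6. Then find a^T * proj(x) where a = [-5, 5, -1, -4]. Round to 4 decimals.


Step 1: Compute ||x|| (intermediates to 6 decimals).
||x|| = sqrt(6.0952^2 + 2.478^2 + 1.7184^2 + 1.5568^2) = 6.976279
Step 2: Project.
Since ||x|| > R, scale = R/||x|| = 6/6.976279 = 0.860057, proj(x) = scale * x
proj(x) = [5.242219, 2.131221, 1.477922, 1.338937]
Step 3: Dot product.
a^T * proj(x) = -5*5.242219 + 5*2.131221 - 1*1.477922 - 4*1.338937 = -22.3887


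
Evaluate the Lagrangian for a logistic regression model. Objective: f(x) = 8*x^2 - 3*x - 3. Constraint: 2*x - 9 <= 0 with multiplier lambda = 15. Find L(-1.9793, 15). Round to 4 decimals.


Step 1: Evaluate f(x).
f(-1.9793) = 8*(-1.9793)^2 - 3*(-1.9793) - 3 = 34.2789
Step 2: Evaluate g(x).
g(-1.9793) = 2*-1.9793 - 9 = -12.9586
Step 3: Compute Lagrangian.
L = 34.2789 + 15*-12.9586 = -160.1001


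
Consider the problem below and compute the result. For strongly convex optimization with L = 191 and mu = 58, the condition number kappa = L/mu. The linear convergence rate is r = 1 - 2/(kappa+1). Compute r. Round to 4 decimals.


Step 1: Compute the condition number.
kappa = L/mu = 191/58 = 3.2931
Step 2: Compute the convergence rate.
r = 1 - 2/(kappa + 1) = 1 - 2*mu/(L + mu) = (L - mu)/(L + mu) = 133/249 = 0.5341


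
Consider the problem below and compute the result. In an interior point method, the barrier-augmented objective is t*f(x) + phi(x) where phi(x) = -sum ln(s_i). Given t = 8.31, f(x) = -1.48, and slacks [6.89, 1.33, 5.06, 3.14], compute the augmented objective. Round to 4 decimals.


Step 1: Compute log-barrier.
ln values: [1.9301, 0.2852, 1.6214, 1.1442]
phi = -(1.9301 + 0.2852 + 1.6214 + 1.1442) = -4.9808
Step 2: Compute augmented objective.
t*f(x) = 8.31*-1.48 = -12.2988
Total = -12.2988 - 4.9808 = -17.2796


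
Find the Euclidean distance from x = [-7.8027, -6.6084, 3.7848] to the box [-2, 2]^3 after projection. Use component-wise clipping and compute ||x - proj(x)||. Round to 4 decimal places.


Project each component onto [-2, 2].
clip(-7.8027) = -2.0, clip(-6.6084) = -2.0, clip(3.7848) = 2.0
Projection = [-2.0, -2.0, 2.0]
Squared diffs: [33.6713, 21.2374, 3.1855]
Distance = sqrt(58.0942) = 7.622


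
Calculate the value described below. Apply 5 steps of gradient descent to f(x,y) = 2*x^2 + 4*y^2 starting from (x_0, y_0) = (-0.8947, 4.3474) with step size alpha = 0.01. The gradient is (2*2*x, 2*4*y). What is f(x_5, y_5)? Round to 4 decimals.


Gradient descent on f(x,y) = 2*x^2 + 4*y^2.
Starting point: (-0.8947, 4.3474), alpha = 0.01
Step 1: grad_x = 2*2*-0.8947 = -3.5788, grad_y = 2*4*4.3474 = 34.7792
  x_1 = -0.8947 - 0.01*-3.5788 = -0.8589
  y_1 = 4.3474 - 0.01*34.7792 = 3.9996
Step 2: grad_x = 2*2*-0.8589 = -3.4356, grad_y = 2*4*3.9996 = 31.9969
  x_2 = -0.8589 - 0.01*-3.4356 = -0.8246
  y_2 = 3.9996 - 0.01*31.9969 = 3.6796
Step 3: grad_x = 2*2*-0.8246 = -3.2982, grad_y = 2*4*3.6796 = 29.4371
  x_3 = -0.8246 - 0.01*-3.2982 = -0.7916
  y_3 = 3.6796 - 0.01*29.4371 = 3.3853
Step 4: grad_x = 2*2*-0.7916 = -3.1663, grad_y = 2*4*3.3853 = 27.0821
  x_4 = -0.7916 - 0.01*-3.1663 = -0.7599
  y_4 = 3.3853 - 0.01*27.0821 = 3.1144
Step 5: grad_x = 2*2*-0.7599 = -3.0396, grad_y = 2*4*3.1144 = 24.9156
  x_5 = -0.7599 - 0.01*-3.0396 = -0.7295
  y_5 = 3.1144 - 0.01*24.9156 = 2.8653
f(-0.7295, 2.8653) = 2*(-0.7295)^2 + 4*2.8653^2 = 33.904


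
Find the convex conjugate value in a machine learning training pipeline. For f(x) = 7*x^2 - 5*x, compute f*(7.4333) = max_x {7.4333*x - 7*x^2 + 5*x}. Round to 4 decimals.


f*(y) = sup_x {y*x - a*x^2 - b*x} = sup_x {(y-b)*x - a*x^2}
FOC: (y - b) - 2a*x = 0 => x* = (y - b)/(2a)
x* = (7.4333 + 5)/(2*7) = 0.8881
f*(7.4333) = (y-b)^2/(4a) = (7.4333 + 5)^2/(4*7)
= 154.5869/28 = 5.521


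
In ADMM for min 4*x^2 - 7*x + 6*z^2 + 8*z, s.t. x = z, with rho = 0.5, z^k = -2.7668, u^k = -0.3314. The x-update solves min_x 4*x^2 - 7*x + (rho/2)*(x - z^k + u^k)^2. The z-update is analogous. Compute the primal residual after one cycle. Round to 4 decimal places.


ADMM iteration with rho = 0.5, z^k = -2.7668, u^k = -0.3314
Step 1: x-update.
Minimize 4*x^2 - 7*x + (0.5/2)*(x + 2.7668 - 0.3314)^2
FOC: (2*4 + 0.5)*x = 7 + 0.5*(-2.7668 + 0.3314)
x^{k+1} = 0.6803
Step 2: z-update.
Minimize 6*z^2 + 8*z + (0.5/2)*(0.6803 - z - 0.3314)^2
FOC: (2*6 + 0.5)*z = -8 + 0.5*(0.6803 - 0.3314)
z^{k+1} = -0.626
Step 3: u-update.
u^{k+1} = -0.3314 + 0.6803 + 0.626 = 0.9749
Step 4: Primal residual = |0.6803 + 0.626| = 1.3063


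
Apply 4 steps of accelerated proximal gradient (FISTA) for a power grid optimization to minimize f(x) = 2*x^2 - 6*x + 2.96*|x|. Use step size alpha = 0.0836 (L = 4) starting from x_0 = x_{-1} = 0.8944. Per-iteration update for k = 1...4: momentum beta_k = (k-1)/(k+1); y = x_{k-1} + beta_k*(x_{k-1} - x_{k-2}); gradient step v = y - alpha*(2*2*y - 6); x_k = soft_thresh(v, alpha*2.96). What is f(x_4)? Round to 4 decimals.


FISTA on f(x) = 2*x^2 - 6*x + 2.96*|x|
L = 4, alpha = 0.0836
Iteration 1: beta = 0.0, y = 0.8944 + 0.0*(0.8944 - 0.8944) = 0.8944
  grad(y) = -2.4224, v = y - alpha*grad = 1.0969
  prox(v) = soft_thresh(1.0969, 0.2475) = 0.8495
Iteration 2: beta = 0.3333, y = 0.8495 + 0.3333*(0.8495 - 0.8944) = 0.8345
  grad(y) = -2.6621, v = y - alpha*grad = 1.057
  prox(v) = soft_thresh(1.057, 0.2475) = 0.8096
Iteration 3: beta = 0.5, y = 0.8096 + 0.5*(0.8096 - 0.8495) = 0.7896
  grad(y) = -2.8415, v = y - alpha*grad = 1.0272
  prox(v) = soft_thresh(1.0272, 0.2475) = 0.7797
Iteration 4: beta = 0.6, y = 0.7797 + 0.6*(0.7797 - 0.8096) = 0.7618
  grad(y) = -2.9528, v = y - alpha*grad = 1.0087
  prox(v) = soft_thresh(1.0087, 0.2475) = 0.7612
f(x_4) = 2*0.7612^2 - 6*0.7612 + 2.96*|0.7612| = -1.1552


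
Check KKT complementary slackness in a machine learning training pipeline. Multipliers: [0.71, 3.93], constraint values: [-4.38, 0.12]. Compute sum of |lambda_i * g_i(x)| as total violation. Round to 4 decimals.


KKT complementary slackness check:
lambda_1 * g_1 = 0.71 * -4.38 = -3.1098
lambda_2 * g_2 = 3.93 * 0.12 = 0.4716
Total violation = 3.1098 + 0.4716 = 3.5814


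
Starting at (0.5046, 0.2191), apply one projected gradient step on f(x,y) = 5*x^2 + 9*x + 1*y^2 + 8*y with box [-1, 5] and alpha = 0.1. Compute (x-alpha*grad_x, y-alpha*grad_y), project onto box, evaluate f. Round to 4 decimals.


Step 1: Compute gradient at (0.5046, 0.2191).
grad_x = 2*5*0.5046 + 9 = 14.046
grad_y = 2*1*0.2191 + 8 = 8.4382
Step 2: Gradient step.
x_raw = 0.5046 - 0.1*14.046 = -0.9
y_raw = 0.2191 - 0.1*8.4382 = -0.6247
Step 3: Project onto [-1, 5].
x_proj = clip(-0.9) = -0.9
y_proj = clip(-0.6247) = -0.6247
Step 4: Evaluate f.
f(-0.9, -0.6247) = -8.6575


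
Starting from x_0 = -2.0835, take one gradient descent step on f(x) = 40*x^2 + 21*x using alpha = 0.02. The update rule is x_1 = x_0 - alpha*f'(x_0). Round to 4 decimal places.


We compute the gradient at x_0 and apply the update.
f'(x) = 80*x + 21
f'(-2.0835) = 80*-2.0835 + 21 = -145.68
x_1 = -2.0835 - 0.02*-145.68 = 0.8301


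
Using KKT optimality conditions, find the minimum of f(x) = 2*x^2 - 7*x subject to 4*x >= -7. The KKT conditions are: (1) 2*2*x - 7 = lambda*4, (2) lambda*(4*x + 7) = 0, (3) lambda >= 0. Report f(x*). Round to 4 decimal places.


Step 1: Try lambda = 0 (constraint inactive).
Stationarity: 2*2*x - 7 = 0
x* = 7/(2*2) = 1.75
Check constraint: 4*1.75 = 7.0 >= -7 -- satisfied.
Step 2: Compute optimal value.
f(x*) = 2*1.75^2 - 7*1.75 = -6.125
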